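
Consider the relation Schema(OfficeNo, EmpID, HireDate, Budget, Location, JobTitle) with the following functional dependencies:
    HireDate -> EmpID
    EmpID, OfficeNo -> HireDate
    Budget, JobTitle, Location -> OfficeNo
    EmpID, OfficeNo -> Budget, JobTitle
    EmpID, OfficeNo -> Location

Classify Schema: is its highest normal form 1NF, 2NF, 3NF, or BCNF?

Candidate keys: {Budget, EmpID, JobTitle, Location}, {Budget, HireDate, JobTitle, Location}, {EmpID, OfficeNo}, {HireDate, OfficeNo}. Prime attributes: {Budget, EmpID, HireDate, JobTitle, Location, OfficeNo}.
HireDate -> EmpID: {HireDate}⁺ = {EmpID, HireDate}, which is not all of the attributes, so the left side is not a superkey — BCNF is violated.
But every attribute on its right side ({EmpID}) is prime, and the same holds for every other non-superkey FD, so 3NF still holds.

3NF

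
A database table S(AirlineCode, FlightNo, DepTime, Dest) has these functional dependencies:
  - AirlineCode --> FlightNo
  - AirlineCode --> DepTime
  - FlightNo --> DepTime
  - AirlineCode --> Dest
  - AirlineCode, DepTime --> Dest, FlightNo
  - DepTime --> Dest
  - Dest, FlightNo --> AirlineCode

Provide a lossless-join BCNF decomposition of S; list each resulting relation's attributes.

{AirlineCode, DepTime, FlightNo}; {DepTime, Dest}

Candidate keys of the original relation: {AirlineCode}, {FlightNo}.
{AirlineCode, DepTime, Dest, FlightNo}: {DepTime} determines {DepTime, Dest} here but is not a superkey — split on DepTime --> Dest, giving {DepTime, Dest} and {AirlineCode, DepTime, FlightNo}.
{DepTime, Dest}: every determinant is a superkey — BCNF.
{AirlineCode, DepTime, FlightNo}: every determinant is a superkey — BCNF.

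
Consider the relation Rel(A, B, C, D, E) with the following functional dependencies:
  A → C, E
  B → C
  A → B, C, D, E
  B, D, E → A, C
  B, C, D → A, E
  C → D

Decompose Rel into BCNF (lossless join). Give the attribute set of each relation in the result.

{A, B, C, E}; {C, D}

Candidate keys of the original relation: {A}, {B}.
Within {A, B, C, D, E}: {C}⁺ ∩ {A, B, C, D, E} = {C, D}, not the whole set, so C → D violates BCNF; decompose into {C, D} and {A, B, C, E}.
{C, D} is in BCNF.
{A, B, C, E} is in BCNF.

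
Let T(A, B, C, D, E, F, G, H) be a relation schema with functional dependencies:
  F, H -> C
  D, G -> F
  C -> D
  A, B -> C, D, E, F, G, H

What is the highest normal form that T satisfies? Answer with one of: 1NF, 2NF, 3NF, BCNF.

Candidate key: {A, B}. Prime attributes: {A, B}.
For F, H -> C we have {F, H}⁺ = {C, D, F, H}; {F, H} is not a superkey, so BCNF fails.
F, H -> C determines the non-prime attribute {C} from a non-superkey — 3NF is violated.
Checking every proper subset of each key, none determines a non-prime attribute — 2NF is satisfied.

2NF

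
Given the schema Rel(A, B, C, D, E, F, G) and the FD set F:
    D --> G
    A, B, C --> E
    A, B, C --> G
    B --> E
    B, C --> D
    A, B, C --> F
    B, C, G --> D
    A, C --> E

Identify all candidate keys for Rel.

Attributes never on any right-hand side: {A, B, C} — every candidate key must contain all of them.
Closure of {A, B, C} is {A, B, C, D, E, F, G}, the whole schema; {A, B, C} is a candidate key.
Every other attribute set either contains this one or has a smaller closure.

{A, B, C}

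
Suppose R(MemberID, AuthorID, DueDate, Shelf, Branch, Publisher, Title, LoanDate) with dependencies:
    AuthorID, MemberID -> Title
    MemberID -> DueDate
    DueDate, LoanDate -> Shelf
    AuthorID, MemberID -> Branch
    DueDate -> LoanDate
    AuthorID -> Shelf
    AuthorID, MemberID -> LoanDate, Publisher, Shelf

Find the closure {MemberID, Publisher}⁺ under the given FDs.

{DueDate, LoanDate, MemberID, Publisher, Shelf}

Start with {MemberID, Publisher}.
MemberID -> DueDate applies; add {DueDate} → now {DueDate, MemberID, Publisher}.
DueDate -> LoanDate applies; add {LoanDate} → now {DueDate, LoanDate, MemberID, Publisher}.
DueDate, LoanDate -> Shelf applies; add {Shelf} → now {DueDate, LoanDate, MemberID, Publisher, Shelf}.
No further FD applies.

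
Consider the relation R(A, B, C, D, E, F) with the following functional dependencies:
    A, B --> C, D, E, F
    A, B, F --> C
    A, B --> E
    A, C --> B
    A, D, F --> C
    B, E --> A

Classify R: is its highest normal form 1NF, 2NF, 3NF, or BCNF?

BCNF

Candidate keys: {A, B}, {A, C}, {A, D, F}, {B, E}. Prime attributes: {A, B, C, D, E, F}.
Every FD has a superkey on the left, so the relation is in BCNF.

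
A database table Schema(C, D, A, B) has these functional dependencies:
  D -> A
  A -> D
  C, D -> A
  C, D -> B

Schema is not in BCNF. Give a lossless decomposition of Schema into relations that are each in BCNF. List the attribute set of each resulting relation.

Candidate keys of the original relation: {A, C}, {C, D}.
{A, B, C, D}: {D} determines {A, D} here but is not a superkey — split on D -> A, giving {A, D} and {B, C, D}.
{A, D} is in BCNF.
{B, C, D} is in BCNF.

{A, D}; {B, C, D}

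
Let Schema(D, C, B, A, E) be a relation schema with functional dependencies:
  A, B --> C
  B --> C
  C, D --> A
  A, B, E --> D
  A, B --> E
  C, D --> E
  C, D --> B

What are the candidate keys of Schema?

{A, B}⁺ = {A, B, C, D, E}, which is every attribute, so {A, B} is a candidate key.
{B, D}⁺ = {A, B, C, D, E}, which is every attribute, so {B, D} is a candidate key.
{C, D}⁺ = {A, B, C, D, E}, which is every attribute, so {C, D} is a candidate key.
These are minimal and exhaustive — every other superkey contains one of them.

{A, B}, {B, D}, {C, D}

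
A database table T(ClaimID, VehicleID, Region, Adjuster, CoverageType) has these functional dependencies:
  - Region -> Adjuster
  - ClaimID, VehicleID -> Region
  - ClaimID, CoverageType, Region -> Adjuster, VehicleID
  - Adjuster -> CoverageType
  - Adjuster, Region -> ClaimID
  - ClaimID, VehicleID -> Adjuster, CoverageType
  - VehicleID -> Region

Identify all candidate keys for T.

Closure of {Region} is {Adjuster, ClaimID, CoverageType, Region, VehicleID}, the whole schema; {Region} is a candidate key.
Closure of {VehicleID} is {Adjuster, ClaimID, CoverageType, Region, VehicleID}, the whole schema; {VehicleID} is a candidate key.
These are minimal and exhaustive — every other superkey contains one of them.

{Region}, {VehicleID}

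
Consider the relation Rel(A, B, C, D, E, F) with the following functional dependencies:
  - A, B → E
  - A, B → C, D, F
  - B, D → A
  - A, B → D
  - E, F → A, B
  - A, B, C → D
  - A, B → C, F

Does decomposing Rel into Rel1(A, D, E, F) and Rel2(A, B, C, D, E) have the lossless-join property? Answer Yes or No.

Common attributes: {A, D, E}; their closure is {A, D, E}.
Neither Rel1 nor Rel2 is contained in that closure, so the decomposition is lossy.

No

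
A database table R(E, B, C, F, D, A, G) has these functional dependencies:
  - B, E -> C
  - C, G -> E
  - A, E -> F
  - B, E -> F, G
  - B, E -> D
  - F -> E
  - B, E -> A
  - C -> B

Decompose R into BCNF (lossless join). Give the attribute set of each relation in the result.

Candidate keys of the original relation: {B, E}, {B, F}, {C, E}, {C, F}, {C, G}.
In {A, B, C, D, E, F, G}, {A, E} is not a superkey ({A, E}⁺ restricted to this set is {A, E, F}), so split on A, E -> F into {A, E, F} and {A, B, C, D, E, G}.
In {A, E, F}, {F} is not a superkey ({F}⁺ restricted to this set is {E, F}), so split on F -> E into {E, F} and {A, F}.
{E, F} is in BCNF.
{A, F} is in BCNF.
In {A, B, C, D, E, G}, {C} is not a superkey ({C}⁺ restricted to this set is {B, C}), so split on C -> B into {B, C} and {A, C, D, E, G}.
{B, C} is in BCNF.
{A, C, D, E, G} is in BCNF.

{A, C, D, E, G}; {A, F}; {B, C}; {E, F}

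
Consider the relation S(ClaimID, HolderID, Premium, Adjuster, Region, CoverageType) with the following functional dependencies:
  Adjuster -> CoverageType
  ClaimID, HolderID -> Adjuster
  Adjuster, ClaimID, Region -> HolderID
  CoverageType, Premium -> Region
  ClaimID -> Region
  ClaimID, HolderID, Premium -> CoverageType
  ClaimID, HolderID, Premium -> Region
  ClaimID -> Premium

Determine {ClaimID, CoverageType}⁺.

Start with {ClaimID, CoverageType}.
ClaimID -> Region applies; add {Region} → now {ClaimID, CoverageType, Region}.
ClaimID -> Premium applies; add {Premium} → now {ClaimID, CoverageType, Premium, Region}.
No further FD applies.

{ClaimID, CoverageType, Premium, Region}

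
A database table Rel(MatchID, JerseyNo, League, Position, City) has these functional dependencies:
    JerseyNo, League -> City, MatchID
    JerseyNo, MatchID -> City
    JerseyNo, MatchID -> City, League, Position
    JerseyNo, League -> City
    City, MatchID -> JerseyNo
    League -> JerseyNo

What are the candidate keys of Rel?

{League}⁺ = {City, JerseyNo, League, MatchID, Position} — all of the relation — so {League} is a candidate key.
{City, MatchID}⁺ = {City, JerseyNo, League, MatchID, Position} — all of the relation — so {City, MatchID} is a candidate key.
{JerseyNo, MatchID}⁺ = {City, JerseyNo, League, MatchID, Position} — all of the relation — so {JerseyNo, MatchID} is a candidate key.
These are minimal and exhaustive — every other superkey contains one of them.

{City, MatchID}, {JerseyNo, MatchID}, {League}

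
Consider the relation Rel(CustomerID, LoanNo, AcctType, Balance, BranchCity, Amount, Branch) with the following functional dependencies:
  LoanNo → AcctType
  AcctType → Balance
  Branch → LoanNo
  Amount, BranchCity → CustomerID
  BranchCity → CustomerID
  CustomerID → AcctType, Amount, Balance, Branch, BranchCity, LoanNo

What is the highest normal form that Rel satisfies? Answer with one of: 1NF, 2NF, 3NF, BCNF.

Candidate keys: {BranchCity}, {CustomerID}. Prime attributes: {BranchCity, CustomerID}.
LoanNo → AcctType breaks BCNF: {LoanNo}⁺ = {AcctType, Balance, LoanNo}, so {LoanNo} is not a superkey.
LoanNo → AcctType determines the non-prime attribute {AcctType} from a non-superkey — 3NF is violated.
All keys have size 1, which rules out partial dependencies — 2NF is satisfied.

2NF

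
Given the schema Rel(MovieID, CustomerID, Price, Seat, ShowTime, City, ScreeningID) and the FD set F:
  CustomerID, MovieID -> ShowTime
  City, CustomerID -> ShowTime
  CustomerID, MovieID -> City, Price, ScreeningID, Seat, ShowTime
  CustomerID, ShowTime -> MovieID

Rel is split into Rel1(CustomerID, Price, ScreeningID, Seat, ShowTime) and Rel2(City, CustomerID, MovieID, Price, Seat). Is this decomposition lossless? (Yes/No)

No

The shared attributes are {CustomerID, Price, Seat} and {CustomerID, Price, Seat}⁺ = {CustomerID, Price, Seat}.
Rel1 ⊄ {CustomerID, Price, Seat} and Rel2 ⊄ {CustomerID, Price, Seat}, so the split is lossy.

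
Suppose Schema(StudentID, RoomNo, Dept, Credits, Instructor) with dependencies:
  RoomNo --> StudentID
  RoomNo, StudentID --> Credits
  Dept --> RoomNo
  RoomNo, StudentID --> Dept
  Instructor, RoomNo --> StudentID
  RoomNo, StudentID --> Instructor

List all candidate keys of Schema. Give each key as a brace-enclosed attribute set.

{Dept}, {RoomNo}

{Dept} is a candidate key since {Dept}⁺ = {Credits, Dept, Instructor, RoomNo, StudentID} covers every attribute.
{RoomNo} is a candidate key since {RoomNo}⁺ = {Credits, Dept, Instructor, RoomNo, StudentID} covers every attribute.
These are minimal and exhaustive — every other superkey contains one of them.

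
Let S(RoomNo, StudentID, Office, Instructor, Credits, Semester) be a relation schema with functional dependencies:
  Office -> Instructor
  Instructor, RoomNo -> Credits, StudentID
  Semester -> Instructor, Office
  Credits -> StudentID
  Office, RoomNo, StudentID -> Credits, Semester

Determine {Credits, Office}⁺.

Start with {Credits, Office}.
Office -> Instructor applies; add {Instructor} → now {Credits, Instructor, Office}.
Credits -> StudentID applies; add {StudentID} → now {Credits, Instructor, Office, StudentID}.
No further FD applies.

{Credits, Instructor, Office, StudentID}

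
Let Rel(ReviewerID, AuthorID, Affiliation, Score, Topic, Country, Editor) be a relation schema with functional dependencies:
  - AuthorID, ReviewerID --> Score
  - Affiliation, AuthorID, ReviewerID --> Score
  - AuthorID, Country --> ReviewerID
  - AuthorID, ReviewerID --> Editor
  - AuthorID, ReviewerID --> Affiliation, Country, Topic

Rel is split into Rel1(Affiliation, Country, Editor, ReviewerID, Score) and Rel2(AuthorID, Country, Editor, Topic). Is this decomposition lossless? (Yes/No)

Common attributes: {Country, Editor}; their closure is {Country, Editor}.
The closure covers neither Rel1 nor Rel2 entirely; the join is not lossless.

No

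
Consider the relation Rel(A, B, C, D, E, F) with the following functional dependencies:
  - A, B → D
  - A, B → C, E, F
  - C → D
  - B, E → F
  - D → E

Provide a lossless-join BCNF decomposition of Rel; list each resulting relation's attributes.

Candidate key of the original relation: {A, B}.
{A, B, C, D, E, F}: {C} determines {C, D, E} here but is not a superkey — split on C → D, E, giving {C, D, E} and {A, B, C, F}.
{C, D, E}: {D} determines {D, E} here but is not a superkey — split on D → E, giving {D, E} and {C, D}.
{D, E} is in BCNF.
{C, D} is in BCNF.
{A, B, C, F}: {B, C} determines {B, C, F} here but is not a superkey — split on B, C → F, giving {B, C, F} and {A, B, C}.
{B, C, F} is in BCNF.
{A, B, C} is in BCNF.

{A, B, C}; {B, C, F}; {C, D}; {D, E}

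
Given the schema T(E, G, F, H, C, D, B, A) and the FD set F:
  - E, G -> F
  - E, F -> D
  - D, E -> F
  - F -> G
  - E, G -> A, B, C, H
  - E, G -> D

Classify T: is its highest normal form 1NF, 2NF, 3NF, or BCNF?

Candidate keys: {D, E}, {E, F}, {E, G}. Prime attributes: {D, E, F, G}.
F -> G breaks BCNF: {F}⁺ = {F, G}, so {F} is not a superkey.
Its right-hand attributes {G} are all prime, as are those of every other non-superkey FD — the relation is in 3NF.

3NF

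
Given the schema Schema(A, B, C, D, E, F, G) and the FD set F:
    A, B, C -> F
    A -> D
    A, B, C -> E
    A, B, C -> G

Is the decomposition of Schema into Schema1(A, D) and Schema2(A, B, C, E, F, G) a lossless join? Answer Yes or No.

Yes

Schema1 ∩ Schema2 = {A}; its closure under F is {A, D}.
Since Schema1 ⊆ {A, D}, the intersection is a superkey of Schema1; the decomposition is lossless.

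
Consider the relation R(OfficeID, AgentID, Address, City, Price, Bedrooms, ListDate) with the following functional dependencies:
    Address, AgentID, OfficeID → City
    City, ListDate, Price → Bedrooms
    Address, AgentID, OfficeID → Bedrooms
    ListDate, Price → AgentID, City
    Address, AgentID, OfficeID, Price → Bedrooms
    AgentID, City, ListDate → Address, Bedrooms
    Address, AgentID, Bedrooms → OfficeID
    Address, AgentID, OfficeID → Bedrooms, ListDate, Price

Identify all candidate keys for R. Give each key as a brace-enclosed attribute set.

{Address, AgentID, Bedrooms}, {Address, AgentID, OfficeID}, {AgentID, City, ListDate}, {ListDate, Price}

{ListDate, Price} is a candidate key since {ListDate, Price}⁺ = {Address, AgentID, Bedrooms, City, ListDate, OfficeID, Price} covers every attribute.
{Address, AgentID, Bedrooms} is a candidate key since {Address, AgentID, Bedrooms}⁺ = {Address, AgentID, Bedrooms, City, ListDate, OfficeID, Price} covers every attribute.
{Address, AgentID, OfficeID} is a candidate key since {Address, AgentID, OfficeID}⁺ = {Address, AgentID, Bedrooms, City, ListDate, OfficeID, Price} covers every attribute.
{AgentID, City, ListDate} is a candidate key since {AgentID, City, ListDate}⁺ = {Address, AgentID, Bedrooms, City, ListDate, OfficeID, Price} covers every attribute.
Any other superkey properly contains one of these, so there are no further candidate keys.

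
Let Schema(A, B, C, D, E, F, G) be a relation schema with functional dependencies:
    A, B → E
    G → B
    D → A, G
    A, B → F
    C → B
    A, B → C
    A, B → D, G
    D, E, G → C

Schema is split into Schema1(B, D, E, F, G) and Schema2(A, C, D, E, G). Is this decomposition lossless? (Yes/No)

Schema1 ∩ Schema2 = {D, E, G}; its closure under F is {A, B, C, D, E, F, G}.
Schema1 is contained in that closure, so Schema1 ∩ Schema2 → Schema1 holds and the join is lossless.

Yes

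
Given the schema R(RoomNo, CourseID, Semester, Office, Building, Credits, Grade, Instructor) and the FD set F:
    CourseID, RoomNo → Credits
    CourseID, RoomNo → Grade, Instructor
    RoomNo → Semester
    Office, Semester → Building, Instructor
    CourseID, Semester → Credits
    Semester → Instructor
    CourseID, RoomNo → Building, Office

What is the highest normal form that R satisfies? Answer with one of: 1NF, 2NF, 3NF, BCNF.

Candidate key: {CourseID, RoomNo}. Prime attributes: {CourseID, RoomNo}.
For RoomNo → Semester we have {RoomNo}⁺ = {Instructor, RoomNo, Semester}; {RoomNo} is not a superkey, so BCNF fails.
RoomNo → Semester determines the non-prime attribute {Semester} from a non-superkey — 3NF is violated.
The proper key subset {RoomNo} of {CourseID, RoomNo} determines non-prime {Instructor, Semester}, so the relation is not even in 2NF.

1NF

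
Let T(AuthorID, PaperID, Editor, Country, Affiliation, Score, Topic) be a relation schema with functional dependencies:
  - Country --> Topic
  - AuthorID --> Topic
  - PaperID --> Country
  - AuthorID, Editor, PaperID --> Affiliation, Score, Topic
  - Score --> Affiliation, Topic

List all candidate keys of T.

{AuthorID, Editor, PaperID} never appear on the right of any FD, so every key must include all of them.
{AuthorID, Editor, PaperID}⁺ = {Affiliation, AuthorID, Country, Editor, PaperID, Score, Topic}, which is every attribute, so {AuthorID, Editor, PaperID} is a candidate key.
No smaller or unrelated set reaches every attribute, so there are no other keys.

{AuthorID, Editor, PaperID}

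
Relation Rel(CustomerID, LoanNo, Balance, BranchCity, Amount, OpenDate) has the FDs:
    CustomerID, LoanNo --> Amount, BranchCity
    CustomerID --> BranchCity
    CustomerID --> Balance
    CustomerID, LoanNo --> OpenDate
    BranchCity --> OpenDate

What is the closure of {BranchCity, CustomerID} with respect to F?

Start with {BranchCity, CustomerID}.
CustomerID --> Balance applies; add {Balance} → now {Balance, BranchCity, CustomerID}.
BranchCity --> OpenDate applies; add {OpenDate} → now {Balance, BranchCity, CustomerID, OpenDate}.
No further FD applies.

{Balance, BranchCity, CustomerID, OpenDate}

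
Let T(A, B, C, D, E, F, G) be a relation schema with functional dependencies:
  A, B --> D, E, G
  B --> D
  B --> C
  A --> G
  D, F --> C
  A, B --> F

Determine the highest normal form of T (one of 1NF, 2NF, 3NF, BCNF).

Candidate key: {A, B}. Prime attributes: {A, B}.
B --> D: {B}⁺ = {B, C, D}, which is not all of the attributes, so the left side is not a superkey — BCNF is violated.
B --> D has non-prime {D} on the right and a non-superkey on the left, so 3NF fails.
The proper key subset {A} of {A, B} determines non-prime {G}, so the relation is not even in 2NF.

1NF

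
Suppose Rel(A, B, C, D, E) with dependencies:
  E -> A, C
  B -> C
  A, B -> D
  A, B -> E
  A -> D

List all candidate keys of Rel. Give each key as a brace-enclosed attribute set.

No FD produces {B}, so it must be in every candidate key.
{A, B} is a candidate key since {A, B}⁺ = {A, B, C, D, E} covers every attribute.
{B, E} is a candidate key since {B, E}⁺ = {A, B, C, D, E} covers every attribute.
Any other superkey properly contains one of these, so there are no further candidate keys.

{A, B}, {B, E}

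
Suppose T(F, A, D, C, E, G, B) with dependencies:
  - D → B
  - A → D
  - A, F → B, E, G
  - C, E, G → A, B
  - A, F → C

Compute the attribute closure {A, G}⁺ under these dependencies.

Start with {A, G}.
A → D applies; add {D} → now {A, D, G}.
D → B applies; add {B} → now {A, B, D, G}.
No further FD applies.

{A, B, D, G}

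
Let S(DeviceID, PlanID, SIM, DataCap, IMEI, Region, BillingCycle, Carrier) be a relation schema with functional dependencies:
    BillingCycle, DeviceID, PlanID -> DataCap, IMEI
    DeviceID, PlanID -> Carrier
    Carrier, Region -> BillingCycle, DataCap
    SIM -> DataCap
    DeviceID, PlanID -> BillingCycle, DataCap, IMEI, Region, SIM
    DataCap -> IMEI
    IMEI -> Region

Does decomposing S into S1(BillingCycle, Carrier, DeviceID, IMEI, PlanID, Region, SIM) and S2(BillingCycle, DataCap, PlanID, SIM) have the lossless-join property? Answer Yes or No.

Common attributes: {BillingCycle, PlanID, SIM}; their closure is {BillingCycle, DataCap, IMEI, PlanID, Region, SIM}.
This includes all of S2, so the common attributes are a superkey of S2 — the join is lossless.

Yes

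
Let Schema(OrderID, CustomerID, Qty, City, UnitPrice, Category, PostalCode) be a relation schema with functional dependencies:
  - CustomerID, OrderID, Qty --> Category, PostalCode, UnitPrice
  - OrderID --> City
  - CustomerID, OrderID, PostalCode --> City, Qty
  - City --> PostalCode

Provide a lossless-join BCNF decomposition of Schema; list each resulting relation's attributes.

Candidate key of the original relation: {CustomerID, OrderID}.
Within {Category, City, CustomerID, OrderID, PostalCode, Qty, UnitPrice}: {OrderID}⁺ ∩ {Category, City, CustomerID, OrderID, PostalCode, Qty, UnitPrice} = {City, OrderID, PostalCode}, not the whole set, so OrderID --> City, PostalCode violates BCNF; decompose into {City, OrderID, PostalCode} and {Category, CustomerID, OrderID, Qty, UnitPrice}.
Within {City, OrderID, PostalCode}: {City}⁺ ∩ {City, OrderID, PostalCode} = {City, PostalCode}, not the whole set, so City --> PostalCode violates BCNF; decompose into {City, PostalCode} and {City, OrderID}.
{City, PostalCode}: every determinant is a superkey — BCNF.
{City, OrderID}: every determinant is a superkey — BCNF.
{Category, CustomerID, OrderID, Qty, UnitPrice}: every determinant is a superkey — BCNF.

{Category, CustomerID, OrderID, Qty, UnitPrice}; {City, OrderID}; {City, PostalCode}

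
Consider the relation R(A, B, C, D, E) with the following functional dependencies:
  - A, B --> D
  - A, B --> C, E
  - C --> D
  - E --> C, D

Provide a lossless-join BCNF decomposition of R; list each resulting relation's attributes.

{A, B, E}; {C, D}; {C, E}

Candidate key of the original relation: {A, B}.
In {A, B, C, D, E}, {C} is not a superkey ({C}⁺ restricted to this set is {C, D}), so split on C --> D into {C, D} and {A, B, C, E}.
{C, D}: every determinant is a superkey — BCNF.
In {A, B, C, E}, {E} is not a superkey ({E}⁺ restricted to this set is {C, E}), so split on E --> C into {C, E} and {A, B, E}.
{C, E}: every determinant is a superkey — BCNF.
{A, B, E}: every determinant is a superkey — BCNF.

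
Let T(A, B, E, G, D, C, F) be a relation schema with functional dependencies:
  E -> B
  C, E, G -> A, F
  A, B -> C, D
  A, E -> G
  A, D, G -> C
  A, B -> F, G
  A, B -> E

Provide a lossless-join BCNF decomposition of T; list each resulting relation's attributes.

{A, C, D, G}; {A, D, E, F, G}; {B, E}

Candidate keys of the original relation: {A, B}, {A, E}, {C, E, G}.
In {A, B, C, D, E, F, G}, {E} is not a superkey ({E}⁺ restricted to this set is {B, E}), so split on E -> B into {B, E} and {A, C, D, E, F, G}.
{B, E} has no BCNF violation.
In {A, C, D, E, F, G}, {A, D, G} is not a superkey ({A, D, G}⁺ restricted to this set is {A, C, D, G}), so split on A, D, G -> C into {A, C, D, G} and {A, D, E, F, G}.
{A, C, D, G} has no BCNF violation.
{A, D, E, F, G} has no BCNF violation.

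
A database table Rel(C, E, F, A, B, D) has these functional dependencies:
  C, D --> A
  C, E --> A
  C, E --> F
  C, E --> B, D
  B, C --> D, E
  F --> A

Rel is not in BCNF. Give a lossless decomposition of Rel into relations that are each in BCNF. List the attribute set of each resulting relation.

{A, C, D}; {B, C, D, E, F}

Candidate keys of the original relation: {B, C}, {C, E}.
In {A, B, C, D, E, F}, {C, D} is not a superkey ({C, D}⁺ restricted to this set is {A, C, D}), so split on C, D --> A into {A, C, D} and {B, C, D, E, F}.
{A, C, D}: every determinant is a superkey — BCNF.
{B, C, D, E, F}: every determinant is a superkey — BCNF.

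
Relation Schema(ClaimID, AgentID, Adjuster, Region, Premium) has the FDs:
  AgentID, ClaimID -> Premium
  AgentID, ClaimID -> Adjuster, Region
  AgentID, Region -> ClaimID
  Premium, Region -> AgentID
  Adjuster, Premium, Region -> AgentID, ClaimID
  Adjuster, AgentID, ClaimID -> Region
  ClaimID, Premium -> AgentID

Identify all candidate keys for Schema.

{AgentID, ClaimID}⁺ = {Adjuster, AgentID, ClaimID, Premium, Region}, which is every attribute, so {AgentID, ClaimID} is a candidate key.
{AgentID, Region}⁺ = {Adjuster, AgentID, ClaimID, Premium, Region}, which is every attribute, so {AgentID, Region} is a candidate key.
{ClaimID, Premium}⁺ = {Adjuster, AgentID, ClaimID, Premium, Region}, which is every attribute, so {ClaimID, Premium} is a candidate key.
{Premium, Region}⁺ = {Adjuster, AgentID, ClaimID, Premium, Region}, which is every attribute, so {Premium, Region} is a candidate key.
Any other superkey properly contains one of these, so there are no further candidate keys.

{AgentID, ClaimID}, {AgentID, Region}, {ClaimID, Premium}, {Premium, Region}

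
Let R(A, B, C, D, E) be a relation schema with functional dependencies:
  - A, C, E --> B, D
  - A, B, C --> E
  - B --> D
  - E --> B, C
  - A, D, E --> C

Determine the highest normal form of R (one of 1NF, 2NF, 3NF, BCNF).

1NF

Candidate keys: {A, B, C}, {A, E}. Prime attributes: {A, B, C, E}.
B --> D: {B}⁺ = {B, D}, which is not all of the attributes, so the left side is not a superkey — BCNF is violated.
B --> D has non-prime {D} on the right and a non-superkey on the left, so 3NF fails.
{E} is a proper subset of the key {A, E}, and {E}⁺ contains the non-prime attribute {D} — a partial dependency, so 2NF is violated.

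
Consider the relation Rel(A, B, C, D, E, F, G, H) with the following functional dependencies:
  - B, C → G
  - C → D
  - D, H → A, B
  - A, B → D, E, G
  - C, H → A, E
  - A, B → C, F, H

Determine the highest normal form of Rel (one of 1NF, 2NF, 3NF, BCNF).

2NF

Candidate keys: {A, B}, {C, H}, {D, H}. Prime attributes: {A, B, C, D, H}.
B, C → G: {B, C}⁺ = {B, C, D, G}, which is not all of the attributes, so the left side is not a superkey — BCNF is violated.
Because {G} is non-prime and the left side of B, C → G is not a superkey, the relation is not in 3NF.
No non-prime attribute depends on a proper subset of any candidate key, so 2NF holds.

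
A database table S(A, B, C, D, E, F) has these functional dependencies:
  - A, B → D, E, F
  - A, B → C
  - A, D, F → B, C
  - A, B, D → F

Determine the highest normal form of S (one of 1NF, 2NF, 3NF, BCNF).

BCNF

Candidate keys: {A, B}, {A, D, F}. Prime attributes: {A, B, D, F}.
Every FD has a superkey on the left, so the relation is in BCNF.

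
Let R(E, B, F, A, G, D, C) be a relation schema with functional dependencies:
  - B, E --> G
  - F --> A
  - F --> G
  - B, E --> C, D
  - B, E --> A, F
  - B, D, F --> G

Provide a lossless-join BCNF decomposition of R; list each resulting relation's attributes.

Candidate key of the original relation: {B, E}.
{A, B, C, D, E, F, G}: {F} determines {A, F, G} here but is not a superkey — split on F --> A, G, giving {A, F, G} and {B, C, D, E, F}.
{A, F, G} has no BCNF violation.
{B, C, D, E, F} has no BCNF violation.

{A, F, G}; {B, C, D, E, F}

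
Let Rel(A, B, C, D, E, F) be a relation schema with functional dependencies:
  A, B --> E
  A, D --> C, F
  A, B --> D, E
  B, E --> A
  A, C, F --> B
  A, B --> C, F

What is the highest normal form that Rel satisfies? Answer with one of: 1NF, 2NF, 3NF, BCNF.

BCNF

Candidate keys: {A, B}, {A, C, F}, {A, D}, {B, E}. Prime attributes: {A, B, C, D, E, F}.
Each dependency's left side is a superkey — BCNF holds.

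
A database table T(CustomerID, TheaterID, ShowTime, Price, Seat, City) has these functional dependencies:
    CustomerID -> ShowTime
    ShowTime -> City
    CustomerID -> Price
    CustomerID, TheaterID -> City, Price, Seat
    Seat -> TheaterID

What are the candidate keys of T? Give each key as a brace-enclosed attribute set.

{CustomerID} never appears on the right of any FD, so every key must include it.
Closure of {CustomerID, Seat} is {City, CustomerID, Price, Seat, ShowTime, TheaterID}, the whole schema; {CustomerID, Seat} is a candidate key.
Closure of {CustomerID, TheaterID} is {City, CustomerID, Price, Seat, ShowTime, TheaterID}, the whole schema; {CustomerID, TheaterID} is a candidate key.
Any other superkey properly contains one of these, so there are no further candidate keys.

{CustomerID, Seat}, {CustomerID, TheaterID}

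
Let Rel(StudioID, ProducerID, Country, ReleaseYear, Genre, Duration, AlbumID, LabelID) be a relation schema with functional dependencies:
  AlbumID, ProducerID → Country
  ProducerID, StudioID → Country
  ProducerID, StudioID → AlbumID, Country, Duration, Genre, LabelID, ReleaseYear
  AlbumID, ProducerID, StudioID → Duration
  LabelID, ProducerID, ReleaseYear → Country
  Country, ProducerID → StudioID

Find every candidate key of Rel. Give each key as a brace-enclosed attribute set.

{ProducerID} never appears on the right of any FD, so every key must include it.
{AlbumID, ProducerID}⁺ = {AlbumID, Country, Duration, Genre, LabelID, ProducerID, ReleaseYear, StudioID}, which is every attribute, so {AlbumID, ProducerID} is a candidate key.
{Country, ProducerID}⁺ = {AlbumID, Country, Duration, Genre, LabelID, ProducerID, ReleaseYear, StudioID}, which is every attribute, so {Country, ProducerID} is a candidate key.
{ProducerID, StudioID}⁺ = {AlbumID, Country, Duration, Genre, LabelID, ProducerID, ReleaseYear, StudioID}, which is every attribute, so {ProducerID, StudioID} is a candidate key.
{LabelID, ProducerID, ReleaseYear}⁺ = {AlbumID, Country, Duration, Genre, LabelID, ProducerID, ReleaseYear, StudioID}, which is every attribute, so {LabelID, ProducerID, ReleaseYear} is a candidate key.
No proper subset of any of these is a key, and no other minimal superkey exists.

{AlbumID, ProducerID}, {Country, ProducerID}, {LabelID, ProducerID, ReleaseYear}, {ProducerID, StudioID}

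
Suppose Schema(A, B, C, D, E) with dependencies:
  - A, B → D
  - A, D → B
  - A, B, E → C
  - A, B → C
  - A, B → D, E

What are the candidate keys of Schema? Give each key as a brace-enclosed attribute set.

{A, B}, {A, D}

{A} never appears on the right of any FD, so every key must include it.
{A, B}⁺ = {A, B, C, D, E}, which is every attribute, so {A, B} is a candidate key.
{A, D}⁺ = {A, B, C, D, E}, which is every attribute, so {A, D} is a candidate key.
Any other superkey properly contains one of these, so there are no further candidate keys.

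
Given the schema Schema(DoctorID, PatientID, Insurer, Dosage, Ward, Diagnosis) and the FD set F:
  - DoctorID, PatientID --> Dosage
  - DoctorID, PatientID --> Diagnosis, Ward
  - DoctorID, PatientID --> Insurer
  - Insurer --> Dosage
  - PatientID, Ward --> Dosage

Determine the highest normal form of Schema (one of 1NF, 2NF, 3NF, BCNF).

Candidate key: {DoctorID, PatientID}. Prime attributes: {DoctorID, PatientID}.
For Insurer --> Dosage we have {Insurer}⁺ = {Dosage, Insurer}; {Insurer} is not a superkey, so BCNF fails.
Insurer --> Dosage determines the non-prime attribute {Dosage} from a non-superkey — 3NF is violated.
Checking every proper subset of each key, none determines a non-prime attribute — 2NF is satisfied.

2NF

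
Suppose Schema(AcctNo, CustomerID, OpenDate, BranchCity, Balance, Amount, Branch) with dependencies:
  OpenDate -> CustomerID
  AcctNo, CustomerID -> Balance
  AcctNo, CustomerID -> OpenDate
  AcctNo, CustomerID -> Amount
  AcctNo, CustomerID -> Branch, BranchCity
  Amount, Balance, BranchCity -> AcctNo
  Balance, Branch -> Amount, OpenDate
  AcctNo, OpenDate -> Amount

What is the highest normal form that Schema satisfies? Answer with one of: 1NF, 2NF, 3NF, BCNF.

Candidate keys: {AcctNo, Balance, Branch}, {AcctNo, CustomerID}, {AcctNo, OpenDate}, {Amount, Balance, BranchCity, CustomerID}, {Amount, Balance, BranchCity, OpenDate}, {Balance, Branch, BranchCity}. Prime attributes: {AcctNo, Amount, Balance, Branch, BranchCity, CustomerID, OpenDate}.
OpenDate -> CustomerID breaks BCNF: {OpenDate}⁺ = {CustomerID, OpenDate}, so {OpenDate} is not a superkey.
Since {CustomerID} ⊆ prime attributes and every other non-superkey FD also has a prime right side, the schema is in 3NF.

3NF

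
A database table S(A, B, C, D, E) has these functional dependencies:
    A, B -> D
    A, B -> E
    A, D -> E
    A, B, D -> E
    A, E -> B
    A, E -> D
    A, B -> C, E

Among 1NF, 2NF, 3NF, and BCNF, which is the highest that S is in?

Candidate keys: {A, B}, {A, D}, {A, E}. Prime attributes: {A, B, D, E}.
Each dependency's left side is a superkey — BCNF holds.

BCNF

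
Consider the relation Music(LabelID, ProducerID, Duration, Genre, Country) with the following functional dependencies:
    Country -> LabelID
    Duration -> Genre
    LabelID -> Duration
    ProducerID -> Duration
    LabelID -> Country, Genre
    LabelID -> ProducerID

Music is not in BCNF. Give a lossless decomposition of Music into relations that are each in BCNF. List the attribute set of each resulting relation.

Candidate keys of the original relation: {Country}, {LabelID}.
{Country, Duration, Genre, LabelID, ProducerID}: {Duration} determines {Duration, Genre} here but is not a superkey — split on Duration -> Genre, giving {Duration, Genre} and {Country, Duration, LabelID, ProducerID}.
{Duration, Genre}: every determinant is a superkey — BCNF.
{Country, Duration, LabelID, ProducerID}: {ProducerID} determines {Duration, ProducerID} here but is not a superkey — split on ProducerID -> Duration, giving {Duration, ProducerID} and {Country, LabelID, ProducerID}.
{Duration, ProducerID}: every determinant is a superkey — BCNF.
{Country, LabelID, ProducerID}: every determinant is a superkey — BCNF.

{Country, LabelID, ProducerID}; {Duration, Genre}; {Duration, ProducerID}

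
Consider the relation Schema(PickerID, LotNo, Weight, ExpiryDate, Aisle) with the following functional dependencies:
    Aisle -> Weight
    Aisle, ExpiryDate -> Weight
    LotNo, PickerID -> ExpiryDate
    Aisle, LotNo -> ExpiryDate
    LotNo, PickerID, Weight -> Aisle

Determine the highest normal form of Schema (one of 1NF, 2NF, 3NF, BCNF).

1NF

Candidate keys: {Aisle, LotNo, PickerID}, {LotNo, PickerID, Weight}. Prime attributes: {Aisle, LotNo, PickerID, Weight}.
For Aisle -> Weight we have {Aisle}⁺ = {Aisle, Weight}; {Aisle} is not a superkey, so BCNF fails.
LotNo, PickerID -> ExpiryDate determines the non-prime attribute {ExpiryDate} from a non-superkey — 3NF is violated.
{Aisle, LotNo} is a proper subset of the key {Aisle, LotNo, PickerID}, and {Aisle, LotNo}⁺ contains the non-prime attribute {ExpiryDate} — a partial dependency, so 2NF is violated.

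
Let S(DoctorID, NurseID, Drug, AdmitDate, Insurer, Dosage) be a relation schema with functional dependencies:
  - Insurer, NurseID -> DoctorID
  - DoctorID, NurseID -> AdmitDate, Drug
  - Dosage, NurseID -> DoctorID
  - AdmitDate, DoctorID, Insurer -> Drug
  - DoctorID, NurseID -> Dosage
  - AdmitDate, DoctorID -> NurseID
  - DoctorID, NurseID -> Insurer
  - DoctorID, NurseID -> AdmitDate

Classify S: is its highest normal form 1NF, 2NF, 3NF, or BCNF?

Candidate keys: {AdmitDate, DoctorID}, {DoctorID, NurseID}, {Dosage, NurseID}, {Insurer, NurseID}. Prime attributes: {AdmitDate, DoctorID, Dosage, Insurer, NurseID}.
Every FD has a superkey on the left, so the relation is in BCNF.

BCNF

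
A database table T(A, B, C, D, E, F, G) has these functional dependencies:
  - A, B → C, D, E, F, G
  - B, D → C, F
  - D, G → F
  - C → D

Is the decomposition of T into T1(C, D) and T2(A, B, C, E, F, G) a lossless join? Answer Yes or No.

Yes

T1 ∩ T2 = {C}; its closure under F is {C, D}.
T1 is contained in that closure, so T1 ∩ T2 → T1 holds and the join is lossless.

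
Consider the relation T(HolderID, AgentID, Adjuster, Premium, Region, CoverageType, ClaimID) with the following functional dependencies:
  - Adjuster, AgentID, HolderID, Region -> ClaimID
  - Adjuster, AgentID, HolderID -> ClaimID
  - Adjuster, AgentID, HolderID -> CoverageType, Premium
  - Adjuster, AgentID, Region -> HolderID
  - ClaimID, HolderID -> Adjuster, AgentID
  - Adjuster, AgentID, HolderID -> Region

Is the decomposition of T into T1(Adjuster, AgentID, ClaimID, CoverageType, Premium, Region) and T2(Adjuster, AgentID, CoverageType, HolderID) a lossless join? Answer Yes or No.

Common attributes: {Adjuster, AgentID, CoverageType}; their closure is {Adjuster, AgentID, CoverageType}.
T1 ⊄ {Adjuster, AgentID, CoverageType} and T2 ⊄ {Adjuster, AgentID, CoverageType}, so the split is lossy.

No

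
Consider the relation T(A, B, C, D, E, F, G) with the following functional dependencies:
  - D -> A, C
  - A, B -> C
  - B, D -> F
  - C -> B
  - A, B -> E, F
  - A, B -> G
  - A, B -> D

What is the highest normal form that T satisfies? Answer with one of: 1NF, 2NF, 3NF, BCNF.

3NF

Candidate keys: {A, B}, {A, C}, {D}. Prime attributes: {A, B, C, D}.
For C -> B we have {C}⁺ = {B, C}; {C} is not a superkey, so BCNF fails.
Since {B} ⊆ prime attributes and every other non-superkey FD also has a prime right side, the schema is in 3NF.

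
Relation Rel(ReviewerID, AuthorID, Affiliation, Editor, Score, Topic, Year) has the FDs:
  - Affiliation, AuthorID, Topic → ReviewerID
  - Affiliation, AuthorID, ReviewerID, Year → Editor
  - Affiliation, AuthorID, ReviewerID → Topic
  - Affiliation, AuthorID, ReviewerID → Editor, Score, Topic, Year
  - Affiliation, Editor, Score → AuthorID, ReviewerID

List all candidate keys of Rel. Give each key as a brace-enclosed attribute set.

No FD produces {Affiliation}, so it must be in every candidate key.
Closure of {Affiliation, AuthorID, ReviewerID} is {Affiliation, AuthorID, Editor, ReviewerID, Score, Topic, Year}, the whole schema; {Affiliation, AuthorID, ReviewerID} is a candidate key.
Closure of {Affiliation, AuthorID, Topic} is {Affiliation, AuthorID, Editor, ReviewerID, Score, Topic, Year}, the whole schema; {Affiliation, AuthorID, Topic} is a candidate key.
Closure of {Affiliation, Editor, Score} is {Affiliation, AuthorID, Editor, ReviewerID, Score, Topic, Year}, the whole schema; {Affiliation, Editor, Score} is a candidate key.
Any other superkey properly contains one of these, so there are no further candidate keys.

{Affiliation, AuthorID, ReviewerID}, {Affiliation, AuthorID, Topic}, {Affiliation, Editor, Score}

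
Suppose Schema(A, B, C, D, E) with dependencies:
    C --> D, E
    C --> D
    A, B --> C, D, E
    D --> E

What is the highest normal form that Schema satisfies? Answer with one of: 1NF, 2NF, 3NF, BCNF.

Candidate key: {A, B}. Prime attributes: {A, B}.
For C --> D, E we have {C}⁺ = {C, D, E}; {C} is not a superkey, so BCNF fails.
C --> D, E determines the non-prime attributes {D, E} from a non-superkey — 3NF is violated.
No non-prime attribute depends on a proper subset of any candidate key, so 2NF holds.

2NF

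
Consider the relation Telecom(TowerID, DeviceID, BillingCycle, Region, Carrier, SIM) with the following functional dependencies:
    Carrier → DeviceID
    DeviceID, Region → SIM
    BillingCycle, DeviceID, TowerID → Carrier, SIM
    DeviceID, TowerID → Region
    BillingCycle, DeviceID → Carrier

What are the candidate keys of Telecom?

{BillingCycle, Carrier, TowerID}, {BillingCycle, DeviceID, TowerID}

Attributes never on any right-hand side: {BillingCycle, TowerID} — every candidate key must contain all of them.
Closure of {BillingCycle, Carrier, TowerID} is {BillingCycle, Carrier, DeviceID, Region, SIM, TowerID}, the whole schema; {BillingCycle, Carrier, TowerID} is a candidate key.
Closure of {BillingCycle, DeviceID, TowerID} is {BillingCycle, Carrier, DeviceID, Region, SIM, TowerID}, the whole schema; {BillingCycle, DeviceID, TowerID} is a candidate key.
These are minimal and exhaustive — every other superkey contains one of them.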